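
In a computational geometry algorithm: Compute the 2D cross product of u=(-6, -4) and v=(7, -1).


u x v = u_x*v_y - u_y*v_x = (-6)*(-1) - (-4)*7
= 6 - (-28) = 34

34


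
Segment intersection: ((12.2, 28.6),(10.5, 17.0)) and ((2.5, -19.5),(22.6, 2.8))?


Cross products: d1=750.5, d2=555.25, d3=-30.75, d4=164.5
d1*d2 < 0 and d3*d4 < 0? no

No, they don't intersect


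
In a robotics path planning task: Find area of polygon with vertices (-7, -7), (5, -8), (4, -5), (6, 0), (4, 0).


Shoelace sum: ((-7)*(-8) - 5*(-7)) + (5*(-5) - 4*(-8)) + (4*0 - 6*(-5)) + (6*0 - 4*0) + (4*(-7) - (-7)*0)
= 100
Area = |100|/2 = 50

50


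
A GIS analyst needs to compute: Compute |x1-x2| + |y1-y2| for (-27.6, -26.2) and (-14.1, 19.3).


|(-27.6)-(-14.1)| + |(-26.2)-19.3| = 13.5 + 45.5 = 59

59


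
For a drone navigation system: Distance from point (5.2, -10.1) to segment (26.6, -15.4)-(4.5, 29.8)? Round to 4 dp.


Project P onto AB: t = 0.2815 (clamped to [0,1])
Closest point on segment: (20.3798, -2.678)
Distance: 16.897

16.897


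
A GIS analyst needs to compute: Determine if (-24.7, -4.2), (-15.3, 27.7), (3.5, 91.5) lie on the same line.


Cross product: ((-15.3)-(-24.7))*(91.5-(-4.2)) - (27.7-(-4.2))*(3.5-(-24.7))
= 0

Yes, collinear


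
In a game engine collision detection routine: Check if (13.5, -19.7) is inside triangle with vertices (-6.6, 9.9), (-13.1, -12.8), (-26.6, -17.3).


Cross products: AB x AP = 648.67, BC x BP = 212.85, CA x CP = -1138.72
All same sign? no

No, outside


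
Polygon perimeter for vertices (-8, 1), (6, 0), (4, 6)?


Sides: (-8, 1)->(6, 0): sqrt(197) = 14.035669, (6, 0)->(4, 6): sqrt(40) = 6.324555, (4, 6)->(-8, 1): sqrt(169) = 13
Sum = 33.360224
Perimeter = 33.3602

33.3602


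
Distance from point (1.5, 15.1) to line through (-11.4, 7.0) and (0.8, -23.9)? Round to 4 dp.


|cross product| = 497.43
|line direction| = sqrt(1103.65) = 33.2212
Distance = 497.43/sqrt(1103.65) = 14.9733

14.9733


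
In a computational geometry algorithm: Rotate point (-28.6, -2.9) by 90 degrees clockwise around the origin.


90° CW: (x,y) -> (y, -x)
(-28.6,-2.9) -> (-2.9, 28.6)

(-2.9, 28.6)


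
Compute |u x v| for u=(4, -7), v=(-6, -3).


|u x v| = |4*(-3) - (-7)*(-6)|
= |(-12) - 42| = 54

54


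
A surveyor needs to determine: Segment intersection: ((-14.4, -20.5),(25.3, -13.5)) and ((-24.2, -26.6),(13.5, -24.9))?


Cross products: d1=213.31, d2=409.72, d3=-173.57, d4=-369.98
d1*d2 < 0 and d3*d4 < 0? no

No, they don't intersect


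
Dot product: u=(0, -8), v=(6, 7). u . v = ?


u . v = u_x*v_x + u_y*v_y = 0*6 + (-8)*7
= 0 + (-56) = -56

-56


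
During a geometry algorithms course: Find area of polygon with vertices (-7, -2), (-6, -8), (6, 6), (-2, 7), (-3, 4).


Shoelace sum: ((-7)*(-8) - (-6)*(-2)) + ((-6)*6 - 6*(-8)) + (6*7 - (-2)*6) + ((-2)*4 - (-3)*7) + ((-3)*(-2) - (-7)*4)
= 157
Area = |157|/2 = 78.5

78.5


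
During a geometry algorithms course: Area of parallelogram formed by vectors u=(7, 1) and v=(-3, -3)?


|u x v| = |7*(-3) - 1*(-3)|
= |(-21) - (-3)| = 18

18


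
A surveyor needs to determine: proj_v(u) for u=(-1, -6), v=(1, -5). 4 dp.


u.v = 29, |v| = sqrt(26) = 5.099
Scalar projection = u.v / |v| = 29 / sqrt(26) = 5.6874

5.6874


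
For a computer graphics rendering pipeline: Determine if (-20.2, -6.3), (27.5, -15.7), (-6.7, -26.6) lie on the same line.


Cross product: (27.5-(-20.2))*((-26.6)-(-6.3)) - ((-15.7)-(-6.3))*((-6.7)-(-20.2))
= -841.41

No, not collinear


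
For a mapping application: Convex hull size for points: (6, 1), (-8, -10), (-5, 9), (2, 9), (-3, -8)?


Convex hull vertices (CCW): (-8, -10), (-3, -8), (6, 1), (2, 9), (-5, 9)
Count = 5

5


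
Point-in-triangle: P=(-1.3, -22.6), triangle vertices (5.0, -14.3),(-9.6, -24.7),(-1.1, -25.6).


Cross products: AB x AP = 55.66, BC x BP = 25.32, CA x CP = 20.56
All same sign? yes

Yes, inside


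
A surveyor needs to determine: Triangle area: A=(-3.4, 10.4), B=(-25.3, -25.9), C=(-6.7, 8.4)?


Area = |x_A(y_B-y_C) + x_B(y_C-y_A) + x_C(y_A-y_B)|/2
= |116.62 + 50.6 + (-243.21)|/2
= 75.99/2 = 37.995

37.995


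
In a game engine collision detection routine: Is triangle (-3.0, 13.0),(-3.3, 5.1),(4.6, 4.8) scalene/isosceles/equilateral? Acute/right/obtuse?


Side lengths squared: AB^2=62.5, BC^2=62.5, CA^2=125
Sorted: [62.5, 62.5, 125]
By sides: Isosceles, By angles: Right

Isosceles, Right


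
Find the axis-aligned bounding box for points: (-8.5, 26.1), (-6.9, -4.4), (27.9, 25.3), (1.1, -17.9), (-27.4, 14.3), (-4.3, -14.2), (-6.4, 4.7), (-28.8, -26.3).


x range: [-28.8, 27.9]
y range: [-26.3, 26.1]
Bounding box: (-28.8,-26.3) to (27.9,26.1)

(-28.8,-26.3) to (27.9,26.1)


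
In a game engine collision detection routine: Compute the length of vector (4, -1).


|u| = sqrt(4^2 + (-1)^2) = sqrt(17) = 4.1231

4.1231


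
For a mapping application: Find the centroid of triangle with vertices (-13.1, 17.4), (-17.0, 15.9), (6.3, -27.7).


Centroid = ((x_A+x_B+x_C)/3, (y_A+y_B+y_C)/3)
= (((-13.1)+(-17)+6.3)/3, (17.4+15.9+(-27.7))/3)
= (-7.9333, 1.8667)

(-7.9333, 1.8667)


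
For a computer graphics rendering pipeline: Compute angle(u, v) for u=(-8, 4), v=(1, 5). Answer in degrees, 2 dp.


u.v = 12, |u| = sqrt(80) = 8.9443, |v| = sqrt(26) = 5.099
cos(theta) = u.v/(|u||v|) = 12/sqrt(2080) = 0.263117
theta = acos(0.263117) = 74.74 degrees

74.74 degrees


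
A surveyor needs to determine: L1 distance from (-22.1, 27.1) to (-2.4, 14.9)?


|(-22.1)-(-2.4)| + |27.1-14.9| = 19.7 + 12.2 = 31.9

31.9


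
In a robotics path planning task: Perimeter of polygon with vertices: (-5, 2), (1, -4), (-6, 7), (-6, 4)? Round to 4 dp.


Sides: (-5, 2)->(1, -4): sqrt(72) = 8.485281, (1, -4)->(-6, 7): sqrt(170) = 13.038405, (-6, 7)->(-6, 4): sqrt(9) = 3, (-6, 4)->(-5, 2): sqrt(5) = 2.236068
Sum = 26.759754
Perimeter = 26.7598

26.7598


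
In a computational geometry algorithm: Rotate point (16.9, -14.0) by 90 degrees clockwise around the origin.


90° CW: (x,y) -> (y, -x)
(16.9,-14) -> (-14, -16.9)

(-14, -16.9)


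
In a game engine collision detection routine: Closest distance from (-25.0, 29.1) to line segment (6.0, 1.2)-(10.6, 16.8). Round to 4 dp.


Project P onto AB: t = 1 (clamped to [0,1])
Closest point on segment: (10.6, 16.8)
Distance: 37.665

37.665


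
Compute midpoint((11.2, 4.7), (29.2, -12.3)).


M = ((11.2+29.2)/2, (4.7+(-12.3))/2)
= (20.2, -3.8)

(20.2, -3.8)


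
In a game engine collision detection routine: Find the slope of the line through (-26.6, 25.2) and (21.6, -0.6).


slope = (y2-y1)/(x2-x1) = ((-0.6)-25.2)/(21.6-(-26.6)) = (-25.8)/48.2 = -0.5353

-0.5353


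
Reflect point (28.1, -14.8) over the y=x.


Reflection over y=x: (x,y) -> (y,x)
(28.1, -14.8) -> (-14.8, 28.1)

(-14.8, 28.1)


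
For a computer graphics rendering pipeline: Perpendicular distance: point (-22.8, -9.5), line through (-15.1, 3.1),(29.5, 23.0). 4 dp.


|cross product| = 408.73
|line direction| = sqrt(2385.17) = 48.8382
Distance = 408.73/sqrt(2385.17) = 8.3691

8.3691


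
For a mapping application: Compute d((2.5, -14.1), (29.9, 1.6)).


dx=27.4, dy=15.7
d^2 = 27.4^2 + 15.7^2 = 997.25
d = sqrt(997.25) = 31.5793

31.5793


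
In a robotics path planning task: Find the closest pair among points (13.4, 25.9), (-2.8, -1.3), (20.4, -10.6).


d(P0,P1) = 31.6588, d(P0,P2) = 37.1652, d(P1,P2) = 24.9946
Closest: P1 and P2

Closest pair: (-2.8, -1.3) and (20.4, -10.6), distance = 24.9946


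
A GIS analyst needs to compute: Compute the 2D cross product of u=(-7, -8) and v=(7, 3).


u x v = u_x*v_y - u_y*v_x = (-7)*3 - (-8)*7
= (-21) - (-56) = 35

35


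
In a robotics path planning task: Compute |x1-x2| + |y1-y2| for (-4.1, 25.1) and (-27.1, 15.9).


|(-4.1)-(-27.1)| + |25.1-15.9| = 23 + 9.2 = 32.2

32.2


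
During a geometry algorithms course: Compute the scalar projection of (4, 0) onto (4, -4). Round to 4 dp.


u.v = 16, |v| = sqrt(32) = 5.6569
Scalar projection = u.v / |v| = 16 / sqrt(32) = 2.8284

2.8284


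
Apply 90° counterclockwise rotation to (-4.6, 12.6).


90° CCW: (x,y) -> (-y, x)
(-4.6,12.6) -> (-12.6, -4.6)

(-12.6, -4.6)


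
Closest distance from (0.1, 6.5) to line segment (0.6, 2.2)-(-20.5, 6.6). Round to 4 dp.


Project P onto AB: t = 0.0634 (clamped to [0,1])
Closest point on segment: (-0.7385, 2.4791)
Distance: 4.1074

4.1074


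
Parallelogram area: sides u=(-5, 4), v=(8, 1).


|u x v| = |(-5)*1 - 4*8|
= |(-5) - 32| = 37

37


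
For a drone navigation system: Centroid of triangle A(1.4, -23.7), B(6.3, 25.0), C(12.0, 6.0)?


Centroid = ((x_A+x_B+x_C)/3, (y_A+y_B+y_C)/3)
= ((1.4+6.3+12)/3, ((-23.7)+25+6)/3)
= (6.5667, 2.4333)

(6.5667, 2.4333)


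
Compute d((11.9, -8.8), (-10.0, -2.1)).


dx=-21.9, dy=6.7
d^2 = (-21.9)^2 + 6.7^2 = 524.5
d = sqrt(524.5) = 22.902

22.902


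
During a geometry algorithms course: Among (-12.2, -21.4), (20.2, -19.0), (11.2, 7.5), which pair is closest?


d(P0,P1) = 32.4888, d(P0,P2) = 37.1856, d(P1,P2) = 27.9866
Closest: P1 and P2

Closest pair: (20.2, -19.0) and (11.2, 7.5), distance = 27.9866


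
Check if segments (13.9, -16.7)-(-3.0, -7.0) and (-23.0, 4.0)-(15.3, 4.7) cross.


Cross products: d1=-818.64, d2=-435.3, d3=8.1, d4=-375.24
d1*d2 < 0 and d3*d4 < 0? no

No, they don't intersect


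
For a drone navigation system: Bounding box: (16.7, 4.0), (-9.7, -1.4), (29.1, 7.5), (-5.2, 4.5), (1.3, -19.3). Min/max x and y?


x range: [-9.7, 29.1]
y range: [-19.3, 7.5]
Bounding box: (-9.7,-19.3) to (29.1,7.5)

(-9.7,-19.3) to (29.1,7.5)


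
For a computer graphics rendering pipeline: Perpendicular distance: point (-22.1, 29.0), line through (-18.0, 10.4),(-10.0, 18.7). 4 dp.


|cross product| = 182.83
|line direction| = sqrt(132.89) = 11.5278
Distance = 182.83/sqrt(132.89) = 15.8599

15.8599


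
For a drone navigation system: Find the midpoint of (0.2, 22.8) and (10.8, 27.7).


M = ((0.2+10.8)/2, (22.8+27.7)/2)
= (5.5, 25.25)

(5.5, 25.25)


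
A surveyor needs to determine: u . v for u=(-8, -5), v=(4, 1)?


u . v = u_x*v_x + u_y*v_y = (-8)*4 + (-5)*1
= (-32) + (-5) = -37

-37


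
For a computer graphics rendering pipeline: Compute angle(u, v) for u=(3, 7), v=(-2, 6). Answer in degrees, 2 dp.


u.v = 36, |u| = sqrt(58) = 7.6158, |v| = sqrt(40) = 6.3246
cos(theta) = u.v/(|u||v|) = 36/sqrt(2320) = 0.747409
theta = acos(0.747409) = 41.63 degrees

41.63 degrees


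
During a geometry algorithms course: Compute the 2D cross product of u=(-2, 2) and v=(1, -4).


u x v = u_x*v_y - u_y*v_x = (-2)*(-4) - 2*1
= 8 - 2 = 6

6


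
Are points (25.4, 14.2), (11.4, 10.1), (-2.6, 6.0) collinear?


Cross product: (11.4-25.4)*(6-14.2) - (10.1-14.2)*((-2.6)-25.4)
= 0

Yes, collinear


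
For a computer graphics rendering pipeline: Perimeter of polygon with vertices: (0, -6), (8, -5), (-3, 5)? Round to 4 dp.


Sides: (0, -6)->(8, -5): sqrt(65) = 8.062258, (8, -5)->(-3, 5): sqrt(221) = 14.866069, (-3, 5)->(0, -6): sqrt(130) = 11.401754
Sum = 34.330081
Perimeter = 34.3301

34.3301


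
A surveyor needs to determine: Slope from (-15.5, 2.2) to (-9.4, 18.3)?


slope = (y2-y1)/(x2-x1) = (18.3-2.2)/((-9.4)-(-15.5)) = 16.1/6.1 = 2.6393

2.6393


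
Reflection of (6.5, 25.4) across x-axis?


Reflection over x-axis: (x,y) -> (x,-y)
(6.5, 25.4) -> (6.5, -25.4)

(6.5, -25.4)


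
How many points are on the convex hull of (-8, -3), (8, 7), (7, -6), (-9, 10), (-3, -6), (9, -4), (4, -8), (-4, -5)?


Convex hull vertices (CCW): (-9, 10), (-8, -3), (-3, -6), (4, -8), (7, -6), (9, -4), (8, 7)
Count = 7

7


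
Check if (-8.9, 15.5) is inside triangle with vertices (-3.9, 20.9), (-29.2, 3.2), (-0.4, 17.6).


Cross products: AB x AP = 48.12, BC x BP = 61.92, CA x CP = 35.4
All same sign? yes

Yes, inside


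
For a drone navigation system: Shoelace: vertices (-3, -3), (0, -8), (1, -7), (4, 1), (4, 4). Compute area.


Shoelace sum: ((-3)*(-8) - 0*(-3)) + (0*(-7) - 1*(-8)) + (1*1 - 4*(-7)) + (4*4 - 4*1) + (4*(-3) - (-3)*4)
= 73
Area = |73|/2 = 36.5

36.5


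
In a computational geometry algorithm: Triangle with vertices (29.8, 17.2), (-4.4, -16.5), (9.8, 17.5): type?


Side lengths squared: AB^2=2305.33, BC^2=1357.64, CA^2=400.09
Sorted: [400.09, 1357.64, 2305.33]
By sides: Scalene, By angles: Obtuse

Scalene, Obtuse


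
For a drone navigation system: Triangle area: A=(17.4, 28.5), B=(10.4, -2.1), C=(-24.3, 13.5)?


Area = |x_A(y_B-y_C) + x_B(y_C-y_A) + x_C(y_A-y_B)|/2
= |(-271.44) + (-156) + (-743.58)|/2
= 1171.02/2 = 585.51

585.51


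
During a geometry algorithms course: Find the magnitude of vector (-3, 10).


|u| = sqrt((-3)^2 + 10^2) = sqrt(109) = 10.4403

10.4403


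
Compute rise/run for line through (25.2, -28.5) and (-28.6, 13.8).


slope = (y2-y1)/(x2-x1) = (13.8-(-28.5))/((-28.6)-25.2) = 42.3/(-53.8) = -0.7862

-0.7862


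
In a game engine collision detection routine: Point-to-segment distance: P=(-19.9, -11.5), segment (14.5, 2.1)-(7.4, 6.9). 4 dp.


Project P onto AB: t = 1 (clamped to [0,1])
Closest point on segment: (7.4, 6.9)
Distance: 32.9219

32.9219


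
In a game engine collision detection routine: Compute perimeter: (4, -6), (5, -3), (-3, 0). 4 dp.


Sides: (4, -6)->(5, -3): sqrt(10) = 3.162278, (5, -3)->(-3, 0): sqrt(73) = 8.544004, (-3, 0)->(4, -6): sqrt(85) = 9.219544
Sum = 20.925826
Perimeter = 20.9258

20.9258


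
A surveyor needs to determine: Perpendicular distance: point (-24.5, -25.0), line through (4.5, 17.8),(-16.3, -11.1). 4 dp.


|cross product| = 52.14
|line direction| = sqrt(1267.85) = 35.6069
Distance = 52.14/sqrt(1267.85) = 1.4643

1.4643


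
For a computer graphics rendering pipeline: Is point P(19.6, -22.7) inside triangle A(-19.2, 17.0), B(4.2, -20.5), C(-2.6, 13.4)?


Cross products: AB x AP = 526.02, BC x BP = -507.1, CA x CP = 519.34
All same sign? no

No, outside


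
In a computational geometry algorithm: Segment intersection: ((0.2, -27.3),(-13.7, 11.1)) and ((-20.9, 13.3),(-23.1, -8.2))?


Cross products: d1=542.97, d2=159.64, d3=245.9, d4=629.23
d1*d2 < 0 and d3*d4 < 0? no

No, they don't intersect


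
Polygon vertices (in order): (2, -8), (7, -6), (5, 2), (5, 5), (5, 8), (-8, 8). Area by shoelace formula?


Shoelace sum: (2*(-6) - 7*(-8)) + (7*2 - 5*(-6)) + (5*5 - 5*2) + (5*8 - 5*5) + (5*8 - (-8)*8) + ((-8)*(-8) - 2*8)
= 270
Area = |270|/2 = 135

135


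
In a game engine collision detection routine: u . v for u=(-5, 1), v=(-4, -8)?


u . v = u_x*v_x + u_y*v_y = (-5)*(-4) + 1*(-8)
= 20 + (-8) = 12

12


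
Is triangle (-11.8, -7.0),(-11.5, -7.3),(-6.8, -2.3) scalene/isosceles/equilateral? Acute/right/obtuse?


Side lengths squared: AB^2=0.18, BC^2=47.09, CA^2=47.09
Sorted: [0.18, 47.09, 47.09]
By sides: Isosceles, By angles: Acute

Isosceles, Acute


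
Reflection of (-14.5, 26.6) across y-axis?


Reflection over y-axis: (x,y) -> (-x,y)
(-14.5, 26.6) -> (14.5, 26.6)

(14.5, 26.6)


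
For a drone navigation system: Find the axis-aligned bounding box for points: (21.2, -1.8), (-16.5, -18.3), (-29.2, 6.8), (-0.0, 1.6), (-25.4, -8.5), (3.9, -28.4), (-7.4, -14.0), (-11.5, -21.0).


x range: [-29.2, 21.2]
y range: [-28.4, 6.8]
Bounding box: (-29.2,-28.4) to (21.2,6.8)

(-29.2,-28.4) to (21.2,6.8)


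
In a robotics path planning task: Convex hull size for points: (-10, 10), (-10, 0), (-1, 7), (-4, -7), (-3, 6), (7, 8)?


Convex hull vertices (CCW): (-10, 0), (-4, -7), (7, 8), (-10, 10)
Count = 4

4


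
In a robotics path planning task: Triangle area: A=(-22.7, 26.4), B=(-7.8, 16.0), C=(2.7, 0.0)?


Area = |x_A(y_B-y_C) + x_B(y_C-y_A) + x_C(y_A-y_B)|/2
= |(-363.2) + 205.92 + 28.08|/2
= 129.2/2 = 64.6

64.6


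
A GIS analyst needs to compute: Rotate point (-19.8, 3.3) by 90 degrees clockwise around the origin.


90° CW: (x,y) -> (y, -x)
(-19.8,3.3) -> (3.3, 19.8)

(3.3, 19.8)


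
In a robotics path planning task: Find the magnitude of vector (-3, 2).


|u| = sqrt((-3)^2 + 2^2) = sqrt(13) = 3.6056

3.6056


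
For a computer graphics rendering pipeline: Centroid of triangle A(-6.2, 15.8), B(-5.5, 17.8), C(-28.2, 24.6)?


Centroid = ((x_A+x_B+x_C)/3, (y_A+y_B+y_C)/3)
= (((-6.2)+(-5.5)+(-28.2))/3, (15.8+17.8+24.6)/3)
= (-13.3, 19.4)

(-13.3, 19.4)


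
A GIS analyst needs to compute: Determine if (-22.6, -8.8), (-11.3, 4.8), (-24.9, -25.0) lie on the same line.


Cross product: ((-11.3)-(-22.6))*((-25)-(-8.8)) - (4.8-(-8.8))*((-24.9)-(-22.6))
= -151.78

No, not collinear


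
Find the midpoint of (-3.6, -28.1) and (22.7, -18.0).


M = (((-3.6)+22.7)/2, ((-28.1)+(-18))/2)
= (9.55, -23.05)

(9.55, -23.05)


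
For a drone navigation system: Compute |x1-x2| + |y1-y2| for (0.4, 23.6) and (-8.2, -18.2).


|0.4-(-8.2)| + |23.6-(-18.2)| = 8.6 + 41.8 = 50.4

50.4


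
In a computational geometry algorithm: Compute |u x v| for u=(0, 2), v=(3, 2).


|u x v| = |0*2 - 2*3|
= |0 - 6| = 6

6


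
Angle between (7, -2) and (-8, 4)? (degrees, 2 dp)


u.v = -64, |u| = sqrt(53) = 7.2801, |v| = sqrt(80) = 8.9443
cos(theta) = u.v/(|u||v|) = -64/sqrt(4240) = -0.982872
theta = acos(-0.982872) = 169.38 degrees

169.38 degrees


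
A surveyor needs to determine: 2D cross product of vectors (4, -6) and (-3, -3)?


u x v = u_x*v_y - u_y*v_x = 4*(-3) - (-6)*(-3)
= (-12) - 18 = -30

-30


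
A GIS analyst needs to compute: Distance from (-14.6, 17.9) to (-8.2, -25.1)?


dx=6.4, dy=-43
d^2 = 6.4^2 + (-43)^2 = 1889.96
d = sqrt(1889.96) = 43.4737

43.4737


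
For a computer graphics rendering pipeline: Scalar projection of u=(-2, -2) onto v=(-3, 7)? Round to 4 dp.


u.v = -8, |v| = sqrt(58) = 7.6158
Scalar projection = u.v / |v| = -8 / sqrt(58) = -1.0505

-1.0505


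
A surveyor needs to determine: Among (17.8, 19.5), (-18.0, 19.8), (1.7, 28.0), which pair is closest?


d(P0,P1) = 35.8013, d(P0,P2) = 18.206, d(P1,P2) = 21.3385
Closest: P0 and P2

Closest pair: (17.8, 19.5) and (1.7, 28.0), distance = 18.206


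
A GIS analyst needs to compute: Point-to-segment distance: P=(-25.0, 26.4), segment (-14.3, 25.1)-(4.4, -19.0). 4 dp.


Project P onto AB: t = 0 (clamped to [0,1])
Closest point on segment: (-14.3, 25.1)
Distance: 10.7787

10.7787


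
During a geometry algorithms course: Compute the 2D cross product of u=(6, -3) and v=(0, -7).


u x v = u_x*v_y - u_y*v_x = 6*(-7) - (-3)*0
= (-42) - 0 = -42

-42


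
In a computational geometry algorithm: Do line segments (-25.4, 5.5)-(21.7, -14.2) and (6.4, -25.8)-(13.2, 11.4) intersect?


Cross products: d1=1395.8, d2=-490.28, d3=-847.77, d4=1038.31
d1*d2 < 0 and d3*d4 < 0? yes

Yes, they intersect


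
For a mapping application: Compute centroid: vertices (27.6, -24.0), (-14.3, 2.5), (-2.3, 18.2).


Centroid = ((x_A+x_B+x_C)/3, (y_A+y_B+y_C)/3)
= ((27.6+(-14.3)+(-2.3))/3, ((-24)+2.5+18.2)/3)
= (3.6667, -1.1)

(3.6667, -1.1)


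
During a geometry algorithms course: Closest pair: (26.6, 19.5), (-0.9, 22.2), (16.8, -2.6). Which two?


d(P0,P1) = 27.6322, d(P0,P2) = 24.1754, d(P1,P2) = 30.4685
Closest: P0 and P2

Closest pair: (26.6, 19.5) and (16.8, -2.6), distance = 24.1754


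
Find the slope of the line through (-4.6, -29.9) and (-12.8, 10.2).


slope = (y2-y1)/(x2-x1) = (10.2-(-29.9))/((-12.8)-(-4.6)) = 40.1/(-8.2) = -4.8902

-4.8902


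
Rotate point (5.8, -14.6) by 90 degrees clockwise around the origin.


90° CW: (x,y) -> (y, -x)
(5.8,-14.6) -> (-14.6, -5.8)

(-14.6, -5.8)


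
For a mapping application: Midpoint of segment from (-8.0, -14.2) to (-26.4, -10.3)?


M = (((-8)+(-26.4))/2, ((-14.2)+(-10.3))/2)
= (-17.2, -12.25)

(-17.2, -12.25)


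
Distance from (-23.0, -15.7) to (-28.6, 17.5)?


dx=-5.6, dy=33.2
d^2 = (-5.6)^2 + 33.2^2 = 1133.6
d = sqrt(1133.6) = 33.669

33.669


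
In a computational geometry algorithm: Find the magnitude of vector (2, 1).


|u| = sqrt(2^2 + 1^2) = sqrt(5) = 2.2361

2.2361


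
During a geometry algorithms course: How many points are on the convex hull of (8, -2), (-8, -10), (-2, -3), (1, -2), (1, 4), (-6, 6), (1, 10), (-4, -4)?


Convex hull vertices (CCW): (-8, -10), (8, -2), (1, 10), (-6, 6)
Count = 4

4


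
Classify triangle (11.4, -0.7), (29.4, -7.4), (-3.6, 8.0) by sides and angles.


Side lengths squared: AB^2=368.89, BC^2=1326.16, CA^2=300.69
Sorted: [300.69, 368.89, 1326.16]
By sides: Scalene, By angles: Obtuse

Scalene, Obtuse


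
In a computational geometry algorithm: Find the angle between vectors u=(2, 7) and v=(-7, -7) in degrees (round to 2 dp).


u.v = -63, |u| = sqrt(53) = 7.2801, |v| = sqrt(98) = 9.8995
cos(theta) = u.v/(|u||v|) = -63/sqrt(5194) = -0.874157
theta = acos(-0.874157) = 150.95 degrees

150.95 degrees


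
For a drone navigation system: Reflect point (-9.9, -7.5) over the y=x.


Reflection over y=x: (x,y) -> (y,x)
(-9.9, -7.5) -> (-7.5, -9.9)

(-7.5, -9.9)


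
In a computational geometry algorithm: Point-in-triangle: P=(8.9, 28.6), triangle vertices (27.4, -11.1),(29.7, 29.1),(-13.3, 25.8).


Cross products: AB x AP = 835.01, BC x BP = -47.14, CA x CP = 933.14
All same sign? no

No, outside


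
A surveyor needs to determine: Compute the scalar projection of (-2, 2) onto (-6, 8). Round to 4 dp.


u.v = 28, |v| = sqrt(100) = 10
Scalar projection = u.v / |v| = 28 / sqrt(100) = 2.8

2.8


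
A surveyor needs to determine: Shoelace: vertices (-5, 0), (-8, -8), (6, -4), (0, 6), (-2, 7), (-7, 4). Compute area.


Shoelace sum: ((-5)*(-8) - (-8)*0) + ((-8)*(-4) - 6*(-8)) + (6*6 - 0*(-4)) + (0*7 - (-2)*6) + ((-2)*4 - (-7)*7) + ((-7)*0 - (-5)*4)
= 229
Area = |229|/2 = 114.5

114.5


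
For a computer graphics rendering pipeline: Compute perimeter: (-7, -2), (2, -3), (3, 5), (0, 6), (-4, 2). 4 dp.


Sides: (-7, -2)->(2, -3): sqrt(82) = 9.055385, (2, -3)->(3, 5): sqrt(65) = 8.062258, (3, 5)->(0, 6): sqrt(10) = 3.162278, (0, 6)->(-4, 2): sqrt(32) = 5.656854, (-4, 2)->(-7, -2): sqrt(25) = 5
Sum = 30.936775
Perimeter = 30.9368

30.9368


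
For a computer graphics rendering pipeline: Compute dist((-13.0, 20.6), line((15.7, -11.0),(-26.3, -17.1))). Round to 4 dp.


|cross product| = 1502.27
|line direction| = sqrt(1801.21) = 42.4407
Distance = 1502.27/sqrt(1801.21) = 35.3969

35.3969


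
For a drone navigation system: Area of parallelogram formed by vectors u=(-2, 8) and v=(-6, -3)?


|u x v| = |(-2)*(-3) - 8*(-6)|
= |6 - (-48)| = 54

54


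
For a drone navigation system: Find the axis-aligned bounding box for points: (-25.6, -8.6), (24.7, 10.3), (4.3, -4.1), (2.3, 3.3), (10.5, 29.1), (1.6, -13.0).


x range: [-25.6, 24.7]
y range: [-13, 29.1]
Bounding box: (-25.6,-13) to (24.7,29.1)

(-25.6,-13) to (24.7,29.1)


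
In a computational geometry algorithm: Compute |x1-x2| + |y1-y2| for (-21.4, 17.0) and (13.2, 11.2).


|(-21.4)-13.2| + |17-11.2| = 34.6 + 5.8 = 40.4

40.4


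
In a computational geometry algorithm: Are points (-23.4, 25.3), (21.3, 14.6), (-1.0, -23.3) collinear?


Cross product: (21.3-(-23.4))*((-23.3)-25.3) - (14.6-25.3)*((-1)-(-23.4))
= -1932.74

No, not collinear


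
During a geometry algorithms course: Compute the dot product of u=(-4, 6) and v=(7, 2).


u . v = u_x*v_x + u_y*v_y = (-4)*7 + 6*2
= (-28) + 12 = -16

-16


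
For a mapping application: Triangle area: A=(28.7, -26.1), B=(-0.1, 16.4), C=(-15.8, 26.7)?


Area = |x_A(y_B-y_C) + x_B(y_C-y_A) + x_C(y_A-y_B)|/2
= |(-295.61) + (-5.28) + 671.5|/2
= 370.61/2 = 185.305

185.305


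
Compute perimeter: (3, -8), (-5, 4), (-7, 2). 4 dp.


Sides: (3, -8)->(-5, 4): sqrt(208) = 14.422205, (-5, 4)->(-7, 2): sqrt(8) = 2.828427, (-7, 2)->(3, -8): sqrt(200) = 14.142136
Sum = 31.392768
Perimeter = 31.3928

31.3928


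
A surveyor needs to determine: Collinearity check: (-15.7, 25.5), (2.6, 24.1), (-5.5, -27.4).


Cross product: (2.6-(-15.7))*((-27.4)-25.5) - (24.1-25.5)*((-5.5)-(-15.7))
= -953.79

No, not collinear


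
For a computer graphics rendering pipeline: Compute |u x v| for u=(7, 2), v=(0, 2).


|u x v| = |7*2 - 2*0|
= |14 - 0| = 14

14


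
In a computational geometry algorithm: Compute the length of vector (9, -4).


|u| = sqrt(9^2 + (-4)^2) = sqrt(97) = 9.8489

9.8489


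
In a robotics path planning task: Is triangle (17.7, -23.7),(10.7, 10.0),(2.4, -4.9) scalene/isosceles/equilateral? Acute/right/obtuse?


Side lengths squared: AB^2=1184.69, BC^2=290.9, CA^2=587.53
Sorted: [290.9, 587.53, 1184.69]
By sides: Scalene, By angles: Obtuse

Scalene, Obtuse


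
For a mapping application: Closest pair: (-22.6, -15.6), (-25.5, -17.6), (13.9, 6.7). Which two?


d(P0,P1) = 3.5228, d(P0,P2) = 42.7731, d(P1,P2) = 46.2909
Closest: P0 and P1

Closest pair: (-22.6, -15.6) and (-25.5, -17.6), distance = 3.5228


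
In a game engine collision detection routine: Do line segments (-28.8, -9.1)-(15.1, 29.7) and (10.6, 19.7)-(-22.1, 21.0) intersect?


Cross products: d1=992.98, d2=-332.85, d3=-264.4, d4=1061.43
d1*d2 < 0 and d3*d4 < 0? yes

Yes, they intersect


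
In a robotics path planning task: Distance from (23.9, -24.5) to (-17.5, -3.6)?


dx=-41.4, dy=20.9
d^2 = (-41.4)^2 + 20.9^2 = 2150.77
d = sqrt(2150.77) = 46.3764

46.3764


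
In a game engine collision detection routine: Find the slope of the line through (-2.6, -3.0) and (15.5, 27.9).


slope = (y2-y1)/(x2-x1) = (27.9-(-3))/(15.5-(-2.6)) = 30.9/18.1 = 1.7072

1.7072


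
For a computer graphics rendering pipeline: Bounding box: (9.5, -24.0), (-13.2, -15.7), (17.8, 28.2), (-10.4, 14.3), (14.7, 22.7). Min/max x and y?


x range: [-13.2, 17.8]
y range: [-24, 28.2]
Bounding box: (-13.2,-24) to (17.8,28.2)

(-13.2,-24) to (17.8,28.2)


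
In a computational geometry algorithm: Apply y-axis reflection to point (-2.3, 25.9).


Reflection over y-axis: (x,y) -> (-x,y)
(-2.3, 25.9) -> (2.3, 25.9)

(2.3, 25.9)


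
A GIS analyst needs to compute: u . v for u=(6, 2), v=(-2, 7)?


u . v = u_x*v_x + u_y*v_y = 6*(-2) + 2*7
= (-12) + 14 = 2

2


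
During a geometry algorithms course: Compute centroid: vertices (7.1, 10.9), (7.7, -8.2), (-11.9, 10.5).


Centroid = ((x_A+x_B+x_C)/3, (y_A+y_B+y_C)/3)
= ((7.1+7.7+(-11.9))/3, (10.9+(-8.2)+10.5)/3)
= (0.9667, 4.4)

(0.9667, 4.4)


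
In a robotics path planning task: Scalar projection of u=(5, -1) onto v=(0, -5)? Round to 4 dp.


u.v = 5, |v| = sqrt(25) = 5
Scalar projection = u.v / |v| = 5 / sqrt(25) = 1

1


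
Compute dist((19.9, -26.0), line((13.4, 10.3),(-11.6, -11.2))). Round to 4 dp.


|cross product| = 1047.25
|line direction| = sqrt(1087.25) = 32.9735
Distance = 1047.25/sqrt(1087.25) = 31.7604

31.7604


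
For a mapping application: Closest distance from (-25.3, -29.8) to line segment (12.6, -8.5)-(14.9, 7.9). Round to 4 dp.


Project P onto AB: t = 0 (clamped to [0,1])
Closest point on segment: (12.6, -8.5)
Distance: 43.4753

43.4753


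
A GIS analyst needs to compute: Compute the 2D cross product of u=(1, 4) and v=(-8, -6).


u x v = u_x*v_y - u_y*v_x = 1*(-6) - 4*(-8)
= (-6) - (-32) = 26

26


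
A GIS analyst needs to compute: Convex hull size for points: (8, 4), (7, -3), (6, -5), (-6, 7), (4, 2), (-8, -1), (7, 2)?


Convex hull vertices (CCW): (-8, -1), (6, -5), (7, -3), (8, 4), (-6, 7)
Count = 5

5


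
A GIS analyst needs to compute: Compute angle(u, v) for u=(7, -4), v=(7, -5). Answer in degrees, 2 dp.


u.v = 69, |u| = sqrt(65) = 8.0623, |v| = sqrt(74) = 8.6023
cos(theta) = u.v/(|u||v|) = 69/sqrt(4810) = 0.994893
theta = acos(0.994893) = 5.79 degrees

5.79 degrees


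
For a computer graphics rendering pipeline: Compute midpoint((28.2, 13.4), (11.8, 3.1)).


M = ((28.2+11.8)/2, (13.4+3.1)/2)
= (20, 8.25)

(20, 8.25)


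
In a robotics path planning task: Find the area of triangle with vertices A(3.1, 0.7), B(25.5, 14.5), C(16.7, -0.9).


Area = |x_A(y_B-y_C) + x_B(y_C-y_A) + x_C(y_A-y_B)|/2
= |47.74 + (-40.8) + (-230.46)|/2
= 223.52/2 = 111.76

111.76


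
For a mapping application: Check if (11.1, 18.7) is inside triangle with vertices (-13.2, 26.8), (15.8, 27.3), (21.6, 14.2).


Cross products: AB x AP = -247.05, BC x BP = -111.45, CA x CP = -24.3
All same sign? yes

Yes, inside


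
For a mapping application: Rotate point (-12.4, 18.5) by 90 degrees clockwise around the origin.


90° CW: (x,y) -> (y, -x)
(-12.4,18.5) -> (18.5, 12.4)

(18.5, 12.4)


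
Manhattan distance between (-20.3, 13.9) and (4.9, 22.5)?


|(-20.3)-4.9| + |13.9-22.5| = 25.2 + 8.6 = 33.8

33.8


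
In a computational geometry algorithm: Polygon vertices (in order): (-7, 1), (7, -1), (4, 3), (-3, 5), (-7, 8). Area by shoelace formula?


Shoelace sum: ((-7)*(-1) - 7*1) + (7*3 - 4*(-1)) + (4*5 - (-3)*3) + ((-3)*8 - (-7)*5) + ((-7)*1 - (-7)*8)
= 114
Area = |114|/2 = 57

57


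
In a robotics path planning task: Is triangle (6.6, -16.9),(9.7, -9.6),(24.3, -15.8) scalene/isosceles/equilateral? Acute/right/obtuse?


Side lengths squared: AB^2=62.9, BC^2=251.6, CA^2=314.5
Sorted: [62.9, 251.6, 314.5]
By sides: Scalene, By angles: Right

Scalene, Right


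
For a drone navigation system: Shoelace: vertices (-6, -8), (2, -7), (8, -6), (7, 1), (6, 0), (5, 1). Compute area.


Shoelace sum: ((-6)*(-7) - 2*(-8)) + (2*(-6) - 8*(-7)) + (8*1 - 7*(-6)) + (7*0 - 6*1) + (6*1 - 5*0) + (5*(-8) - (-6)*1)
= 118
Area = |118|/2 = 59

59


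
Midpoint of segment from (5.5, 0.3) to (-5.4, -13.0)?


M = ((5.5+(-5.4))/2, (0.3+(-13))/2)
= (0.05, -6.35)

(0.05, -6.35)


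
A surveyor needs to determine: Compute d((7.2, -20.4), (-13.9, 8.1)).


dx=-21.1, dy=28.5
d^2 = (-21.1)^2 + 28.5^2 = 1257.46
d = sqrt(1257.46) = 35.4607

35.4607


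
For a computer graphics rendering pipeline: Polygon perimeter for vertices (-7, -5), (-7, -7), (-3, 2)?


Sides: (-7, -5)->(-7, -7): sqrt(4) = 2, (-7, -7)->(-3, 2): sqrt(97) = 9.848858, (-3, 2)->(-7, -5): sqrt(65) = 8.062258
Sum = 19.911116
Perimeter = 19.9111

19.9111


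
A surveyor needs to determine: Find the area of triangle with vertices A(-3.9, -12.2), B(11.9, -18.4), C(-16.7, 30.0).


Area = |x_A(y_B-y_C) + x_B(y_C-y_A) + x_C(y_A-y_B)|/2
= |188.76 + 502.18 + (-103.54)|/2
= 587.4/2 = 293.7

293.7


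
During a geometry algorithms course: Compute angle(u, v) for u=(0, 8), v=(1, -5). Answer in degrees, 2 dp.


u.v = -40, |u| = sqrt(64) = 8, |v| = sqrt(26) = 5.099
cos(theta) = u.v/(|u||v|) = -40/sqrt(1664) = -0.980581
theta = acos(-0.980581) = 168.69 degrees

168.69 degrees


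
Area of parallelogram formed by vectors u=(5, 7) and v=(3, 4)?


|u x v| = |5*4 - 7*3|
= |20 - 21| = 1

1


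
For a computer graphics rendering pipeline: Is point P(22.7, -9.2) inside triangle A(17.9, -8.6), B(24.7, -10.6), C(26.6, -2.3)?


Cross products: AB x AP = 5.52, BC x BP = 19.26, CA x CP = 35.46
All same sign? yes

Yes, inside


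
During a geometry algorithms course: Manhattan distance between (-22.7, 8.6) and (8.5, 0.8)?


|(-22.7)-8.5| + |8.6-0.8| = 31.2 + 7.8 = 39

39


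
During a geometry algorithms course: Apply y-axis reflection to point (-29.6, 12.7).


Reflection over y-axis: (x,y) -> (-x,y)
(-29.6, 12.7) -> (29.6, 12.7)

(29.6, 12.7)


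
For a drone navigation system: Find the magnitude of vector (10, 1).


|u| = sqrt(10^2 + 1^2) = sqrt(101) = 10.0499

10.0499


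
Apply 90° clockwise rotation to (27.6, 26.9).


90° CW: (x,y) -> (y, -x)
(27.6,26.9) -> (26.9, -27.6)

(26.9, -27.6)


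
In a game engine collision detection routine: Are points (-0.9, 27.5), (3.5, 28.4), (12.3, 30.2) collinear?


Cross product: (3.5-(-0.9))*(30.2-27.5) - (28.4-27.5)*(12.3-(-0.9))
= 0

Yes, collinear


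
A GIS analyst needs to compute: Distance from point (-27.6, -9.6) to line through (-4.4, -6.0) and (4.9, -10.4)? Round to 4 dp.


|cross product| = 135.56
|line direction| = sqrt(105.85) = 10.2883
Distance = 135.56/sqrt(105.85) = 13.1761

13.1761


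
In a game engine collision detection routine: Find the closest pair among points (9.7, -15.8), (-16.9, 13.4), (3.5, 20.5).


d(P0,P1) = 39.4994, d(P0,P2) = 36.8257, d(P1,P2) = 21.6002
Closest: P1 and P2

Closest pair: (-16.9, 13.4) and (3.5, 20.5), distance = 21.6002


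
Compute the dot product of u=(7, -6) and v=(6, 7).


u . v = u_x*v_x + u_y*v_y = 7*6 + (-6)*7
= 42 + (-42) = 0

0


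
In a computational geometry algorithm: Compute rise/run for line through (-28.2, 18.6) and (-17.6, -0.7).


slope = (y2-y1)/(x2-x1) = ((-0.7)-18.6)/((-17.6)-(-28.2)) = (-19.3)/10.6 = -1.8208

-1.8208


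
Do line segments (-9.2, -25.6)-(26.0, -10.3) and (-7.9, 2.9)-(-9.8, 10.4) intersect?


Cross products: d1=63.9, d2=-229.17, d3=983.31, d4=1276.38
d1*d2 < 0 and d3*d4 < 0? no

No, they don't intersect


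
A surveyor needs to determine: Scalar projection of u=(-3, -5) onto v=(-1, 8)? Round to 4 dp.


u.v = -37, |v| = sqrt(65) = 8.0623
Scalar projection = u.v / |v| = -37 / sqrt(65) = -4.5893

-4.5893


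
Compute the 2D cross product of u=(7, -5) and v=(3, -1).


u x v = u_x*v_y - u_y*v_x = 7*(-1) - (-5)*3
= (-7) - (-15) = 8

8


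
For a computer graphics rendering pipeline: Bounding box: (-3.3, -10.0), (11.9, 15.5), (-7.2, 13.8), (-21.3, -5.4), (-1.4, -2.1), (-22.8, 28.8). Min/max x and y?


x range: [-22.8, 11.9]
y range: [-10, 28.8]
Bounding box: (-22.8,-10) to (11.9,28.8)

(-22.8,-10) to (11.9,28.8)


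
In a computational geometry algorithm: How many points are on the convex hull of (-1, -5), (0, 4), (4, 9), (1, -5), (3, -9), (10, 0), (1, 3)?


Convex hull vertices (CCW): (-1, -5), (3, -9), (10, 0), (4, 9), (0, 4)
Count = 5

5


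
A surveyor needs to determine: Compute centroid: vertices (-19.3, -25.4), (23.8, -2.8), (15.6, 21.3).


Centroid = ((x_A+x_B+x_C)/3, (y_A+y_B+y_C)/3)
= (((-19.3)+23.8+15.6)/3, ((-25.4)+(-2.8)+21.3)/3)
= (6.7, -2.3)

(6.7, -2.3)


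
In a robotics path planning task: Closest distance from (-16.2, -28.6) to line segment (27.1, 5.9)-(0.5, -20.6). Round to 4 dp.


Project P onto AB: t = 1 (clamped to [0,1])
Closest point on segment: (0.5, -20.6)
Distance: 18.5173

18.5173


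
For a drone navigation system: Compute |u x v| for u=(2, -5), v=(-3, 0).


|u x v| = |2*0 - (-5)*(-3)|
= |0 - 15| = 15

15


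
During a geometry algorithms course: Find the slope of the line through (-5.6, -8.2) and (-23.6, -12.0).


slope = (y2-y1)/(x2-x1) = ((-12)-(-8.2))/((-23.6)-(-5.6)) = (-3.8)/(-18) = 0.2111

0.2111


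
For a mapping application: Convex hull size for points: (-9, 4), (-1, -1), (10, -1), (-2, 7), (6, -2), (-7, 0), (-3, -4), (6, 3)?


Convex hull vertices (CCW): (-9, 4), (-7, 0), (-3, -4), (6, -2), (10, -1), (6, 3), (-2, 7)
Count = 7

7


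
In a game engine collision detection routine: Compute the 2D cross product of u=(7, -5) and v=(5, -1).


u x v = u_x*v_y - u_y*v_x = 7*(-1) - (-5)*5
= (-7) - (-25) = 18

18


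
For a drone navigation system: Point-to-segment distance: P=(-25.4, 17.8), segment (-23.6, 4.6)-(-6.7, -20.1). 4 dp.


Project P onto AB: t = 0 (clamped to [0,1])
Closest point on segment: (-23.6, 4.6)
Distance: 13.3222

13.3222


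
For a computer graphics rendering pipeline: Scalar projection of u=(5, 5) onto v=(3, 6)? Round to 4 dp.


u.v = 45, |v| = sqrt(45) = 6.7082
Scalar projection = u.v / |v| = 45 / sqrt(45) = 6.7082

6.7082


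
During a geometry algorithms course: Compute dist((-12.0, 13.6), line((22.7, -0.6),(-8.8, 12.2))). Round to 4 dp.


|cross product| = 3.14
|line direction| = sqrt(1156.09) = 34.0013
Distance = 3.14/sqrt(1156.09) = 0.0923

0.0923


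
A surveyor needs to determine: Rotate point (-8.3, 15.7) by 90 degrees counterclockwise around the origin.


90° CCW: (x,y) -> (-y, x)
(-8.3,15.7) -> (-15.7, -8.3)

(-15.7, -8.3)


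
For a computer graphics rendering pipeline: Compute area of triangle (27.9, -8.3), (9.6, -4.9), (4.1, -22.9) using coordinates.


Area = |x_A(y_B-y_C) + x_B(y_C-y_A) + x_C(y_A-y_B)|/2
= |502.2 + (-140.16) + (-13.94)|/2
= 348.1/2 = 174.05

174.05


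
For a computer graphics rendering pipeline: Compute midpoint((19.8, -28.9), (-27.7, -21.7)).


M = ((19.8+(-27.7))/2, ((-28.9)+(-21.7))/2)
= (-3.95, -25.3)

(-3.95, -25.3)


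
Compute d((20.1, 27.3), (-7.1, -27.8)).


dx=-27.2, dy=-55.1
d^2 = (-27.2)^2 + (-55.1)^2 = 3775.85
d = sqrt(3775.85) = 61.4479

61.4479


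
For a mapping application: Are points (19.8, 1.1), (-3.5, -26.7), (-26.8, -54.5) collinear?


Cross product: ((-3.5)-19.8)*((-54.5)-1.1) - ((-26.7)-1.1)*((-26.8)-19.8)
= 0

Yes, collinear


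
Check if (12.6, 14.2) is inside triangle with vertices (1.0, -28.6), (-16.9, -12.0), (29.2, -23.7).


Cross products: AB x AP = -958.68, BC x BP = 1552.97, CA x CP = -1150.12
All same sign? no

No, outside


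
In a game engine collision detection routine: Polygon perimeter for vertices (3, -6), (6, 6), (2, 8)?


Sides: (3, -6)->(6, 6): sqrt(153) = 12.369317, (6, 6)->(2, 8): sqrt(20) = 4.472136, (2, 8)->(3, -6): sqrt(197) = 14.035669
Sum = 30.877122
Perimeter = 30.8771

30.8771


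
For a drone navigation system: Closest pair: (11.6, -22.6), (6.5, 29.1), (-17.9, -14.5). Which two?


d(P0,P1) = 51.9509, d(P0,P2) = 30.5918, d(P1,P2) = 49.9632
Closest: P0 and P2

Closest pair: (11.6, -22.6) and (-17.9, -14.5), distance = 30.5918


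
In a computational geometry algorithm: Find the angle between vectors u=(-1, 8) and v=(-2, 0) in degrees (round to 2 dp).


u.v = 2, |u| = sqrt(65) = 8.0623, |v| = sqrt(4) = 2
cos(theta) = u.v/(|u||v|) = 2/sqrt(260) = 0.124035
theta = acos(0.124035) = 82.87 degrees

82.87 degrees


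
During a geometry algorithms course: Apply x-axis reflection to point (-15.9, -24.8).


Reflection over x-axis: (x,y) -> (x,-y)
(-15.9, -24.8) -> (-15.9, 24.8)

(-15.9, 24.8)


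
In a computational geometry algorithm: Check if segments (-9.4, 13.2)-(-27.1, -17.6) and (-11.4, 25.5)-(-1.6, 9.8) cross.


Cross products: d1=-89.14, d2=-668.87, d3=-279.31, d4=300.42
d1*d2 < 0 and d3*d4 < 0? no

No, they don't intersect


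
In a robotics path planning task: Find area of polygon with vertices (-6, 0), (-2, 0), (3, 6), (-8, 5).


Shoelace sum: ((-6)*0 - (-2)*0) + ((-2)*6 - 3*0) + (3*5 - (-8)*6) + ((-8)*0 - (-6)*5)
= 81
Area = |81|/2 = 40.5

40.5


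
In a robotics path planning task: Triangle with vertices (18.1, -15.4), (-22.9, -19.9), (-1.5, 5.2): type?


Side lengths squared: AB^2=1701.25, BC^2=1087.97, CA^2=808.52
Sorted: [808.52, 1087.97, 1701.25]
By sides: Scalene, By angles: Acute

Scalene, Acute


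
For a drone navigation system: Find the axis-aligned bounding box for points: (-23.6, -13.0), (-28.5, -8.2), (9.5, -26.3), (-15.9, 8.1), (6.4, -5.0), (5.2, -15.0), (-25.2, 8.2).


x range: [-28.5, 9.5]
y range: [-26.3, 8.2]
Bounding box: (-28.5,-26.3) to (9.5,8.2)

(-28.5,-26.3) to (9.5,8.2)


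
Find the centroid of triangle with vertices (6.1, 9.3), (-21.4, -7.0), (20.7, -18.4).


Centroid = ((x_A+x_B+x_C)/3, (y_A+y_B+y_C)/3)
= ((6.1+(-21.4)+20.7)/3, (9.3+(-7)+(-18.4))/3)
= (1.8, -5.3667)

(1.8, -5.3667)


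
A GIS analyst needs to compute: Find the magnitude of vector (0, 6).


|u| = sqrt(0^2 + 6^2) = sqrt(36) = 6

6


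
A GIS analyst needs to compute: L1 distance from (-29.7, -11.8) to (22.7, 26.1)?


|(-29.7)-22.7| + |(-11.8)-26.1| = 52.4 + 37.9 = 90.3

90.3


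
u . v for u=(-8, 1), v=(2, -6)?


u . v = u_x*v_x + u_y*v_y = (-8)*2 + 1*(-6)
= (-16) + (-6) = -22

-22


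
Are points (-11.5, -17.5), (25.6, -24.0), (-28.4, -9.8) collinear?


Cross product: (25.6-(-11.5))*((-9.8)-(-17.5)) - ((-24)-(-17.5))*((-28.4)-(-11.5))
= 175.82

No, not collinear
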